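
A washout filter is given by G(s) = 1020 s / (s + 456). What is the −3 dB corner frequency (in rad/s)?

456 rad/s

For a single-pole high-pass, the −3 dB point is at the pole: ω = 456 rad/s.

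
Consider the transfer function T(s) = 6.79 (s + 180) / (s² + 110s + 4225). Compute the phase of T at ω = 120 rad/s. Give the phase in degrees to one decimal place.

-93.9°

∠(j120 + 180) = arctan(120/180) = 33.69°
∠[(j120)² + 110(j120) + 4225] = ∠[-10175 + j13200] = 127.63°
∠T(j120) = 33.69° − 127.63° = -93.94°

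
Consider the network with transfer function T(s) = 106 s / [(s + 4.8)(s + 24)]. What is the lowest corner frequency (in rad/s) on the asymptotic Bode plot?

Break frequencies occur at each pole and zero magnitude: 4.8 rad/s, 24 rad/s.
The lowest is 4.8 rad/s.

4.8 rad/s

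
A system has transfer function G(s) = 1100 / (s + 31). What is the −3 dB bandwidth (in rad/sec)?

31 rad/sec

For a single-pole low-pass, the −3 dB point is at the pole: ω = 31 rad/sec.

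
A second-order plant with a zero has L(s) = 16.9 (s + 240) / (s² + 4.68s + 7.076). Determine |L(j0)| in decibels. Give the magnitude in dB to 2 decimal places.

L(0) = 16.9 × 240 / 7.076 = 573.21
20 log₁₀(573.21) = 55.166 dB

55.17 dB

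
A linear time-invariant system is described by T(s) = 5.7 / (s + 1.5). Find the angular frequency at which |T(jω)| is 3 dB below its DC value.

For a single-pole low-pass, the −3 dB point is at the pole: ω = 1.5 rad/sec.

1.5 rad/sec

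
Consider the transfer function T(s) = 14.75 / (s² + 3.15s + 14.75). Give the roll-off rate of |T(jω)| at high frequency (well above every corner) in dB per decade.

-40 dB/decade

With 0 zeros and 2 poles, the high-frequency asymptotic slope is 20 × (0 − 2) = -40 dB/decade.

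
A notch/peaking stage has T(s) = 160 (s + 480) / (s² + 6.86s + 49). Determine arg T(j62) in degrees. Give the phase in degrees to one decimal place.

-166.2 deg

∠(j62 + 480) = arctan(62/480) = 7.36°
∠[(j62)² + 6.86(j62) + 49] = ∠[-3795 + j425.32] = 173.61°
∠T(j62) = 7.36° − 173.61° = -166.25°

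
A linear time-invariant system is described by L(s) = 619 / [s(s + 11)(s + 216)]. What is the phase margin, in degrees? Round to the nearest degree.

89°

Gain crossover: |L(jω)| = 1 at ω ≈ 0.26 rad s⁻¹.
∠L(j0.26) = −90° − arctan(0.26/11) − arctan(0.26/216) ≈ -91.43°
PM = 180° + (-91.43°) = 88.57°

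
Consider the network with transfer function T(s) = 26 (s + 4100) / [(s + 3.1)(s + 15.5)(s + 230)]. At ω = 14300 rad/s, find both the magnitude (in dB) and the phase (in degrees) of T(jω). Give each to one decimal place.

|j14300 + 4100| = √(14300² + 4100²) = 1.488e+04
|j14300 + 3.1| = √(14300² + 3.1²) = 1.43e+04
|j14300 + 15.5| = √(14300² + 15.5²) = 1.43e+04
|j14300 + 230| = √(14300² + 230²) = 1.43e+04
|T(j14300)| = 26 × 1.488e+04 / (1.43e+04 × 1.43e+04 × 1.43e+04) = 1.3225e-07
20 log₁₀(1.3225e-07) = -137.57 dB
∠(j14300 + 4100) = arctan(14300/4100) = 74.00°
∠(j14300 + 3.1) = arctan(14300/3.1) = 89.99°
∠(j14300 + 15.5) = arctan(14300/15.5) = 89.94°
∠(j14300 + 230) = arctan(14300/230) = 89.08°
∠T(j14300) = 74.00° − (89.99° + 89.94° + 89.08°) = -195.00°

|T| = -137.6 dB, ∠T = -195.0 deg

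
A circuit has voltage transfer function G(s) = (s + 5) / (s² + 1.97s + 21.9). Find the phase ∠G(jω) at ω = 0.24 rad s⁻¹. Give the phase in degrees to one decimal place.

∠(j0.24 + 5) = arctan(0.24/5) = 2.75°
∠[(j0.24)² + 1.97(j0.24) + 21.9] = ∠[21.842 + j0.4728] = 1.24°
∠G(j0.24) = 2.75° − 1.24° = 1.51°

1.5°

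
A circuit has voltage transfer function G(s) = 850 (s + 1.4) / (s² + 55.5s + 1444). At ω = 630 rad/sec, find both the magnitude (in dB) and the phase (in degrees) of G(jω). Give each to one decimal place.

|G| = 2.6 dB, ∠G = -85.1°

|j630 + 1.4| = √(630² + 1.4²) = 630
|(j630)² + 55.5(j630) + 1444| = |-3.9546e+05 + j34965| = 3.97e+05
|G(j630)| = 850 × 630 / 3.97e+05 = 1.3489
20 log₁₀(1.3489) = 2.60 dB
∠(j630 + 1.4) = arctan(630/1.4) = 89.87°
∠[(j630)² + 55.5(j630) + 1444] = ∠[-3.9546e+05 + j34965] = 174.95°
∠G(j630) = 89.87° − 174.95° = -85.07°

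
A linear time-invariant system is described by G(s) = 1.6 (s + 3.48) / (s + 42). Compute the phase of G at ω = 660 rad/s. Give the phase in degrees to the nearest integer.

∠(j660 + 3.48) = arctan(660/3.48) = 89.70°
∠(j660 + 42) = arctan(660/42) = 86.36°
∠G(j660) = 89.70° − 86.36° = 3.34°

3°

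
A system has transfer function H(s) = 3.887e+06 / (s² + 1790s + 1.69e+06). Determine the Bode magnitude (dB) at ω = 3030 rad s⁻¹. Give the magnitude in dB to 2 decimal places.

|(j3030)² + 1790(j3030) + 1.69e+06| = |-7.4909e+06 + j5.4237e+06| = 9.248e+06
|H(j3030)| = 3.887e+06 / 9.248e+06 = 0.4203
20 log₁₀(0.4203) = -7.529 dB

-7.53 dB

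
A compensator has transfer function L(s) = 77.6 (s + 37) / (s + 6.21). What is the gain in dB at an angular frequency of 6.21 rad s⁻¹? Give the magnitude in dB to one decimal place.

50.4 dB

|j6.21 + 37| = √(6.21² + 37²) = 37.52
|j6.21 + 6.21| = √(6.21² + 6.21²) = 8.782
|L(j6.21)| = 77.6 × 37.52 / 8.782 = 331.5
20 log₁₀(331.5) = 50.41 dB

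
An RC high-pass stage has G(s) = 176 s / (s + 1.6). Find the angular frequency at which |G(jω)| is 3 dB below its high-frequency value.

1.6 rad/s

For a single-pole high-pass, the −3 dB point is at the pole: ω = 1.6 rad/s.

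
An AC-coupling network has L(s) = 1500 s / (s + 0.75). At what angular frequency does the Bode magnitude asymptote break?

0.75 rad/sec

The single real pole at s = −0.75 gives a corner at ω = 0.75 rad/sec.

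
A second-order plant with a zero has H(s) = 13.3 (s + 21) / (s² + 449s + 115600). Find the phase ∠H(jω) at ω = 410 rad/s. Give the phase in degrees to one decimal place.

∠(j410 + 21) = arctan(410/21) = 87.07°
∠[(j410)² + 449(j410) + 115600] = ∠[-52500 + j1.8409e+05] = 105.92°
∠H(j410) = 87.07° − 105.92° = -18.85°

-18.8°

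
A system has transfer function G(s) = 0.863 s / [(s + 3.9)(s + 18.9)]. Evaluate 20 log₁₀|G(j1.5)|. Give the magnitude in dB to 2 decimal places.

|j1.5| = 1.5
|j1.5 + 3.9| = √(1.5² + 3.9²) = 4.179
|j1.5 + 18.9| = √(1.5² + 18.9²) = 18.96
|G(j1.5)| = 0.863 × 1.5 / (4.179 × 18.96) = 0.01634
20 log₁₀(0.01634) = -35.735 dB

-35.73 dB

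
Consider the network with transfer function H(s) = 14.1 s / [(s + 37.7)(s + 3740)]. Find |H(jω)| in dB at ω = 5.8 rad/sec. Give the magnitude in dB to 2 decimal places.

|j5.8| = 5.8
|j5.8 + 37.7| = √(5.8² + 37.7²) = 38.14
|j5.8 + 3740| = √(5.8² + 3740²) = 3740
|H(j5.8)| = 14.1 × 5.8 / (38.14 × 3740) = 0.00057326
20 log₁₀(0.00057326) = -64.833 dB

-64.83 dB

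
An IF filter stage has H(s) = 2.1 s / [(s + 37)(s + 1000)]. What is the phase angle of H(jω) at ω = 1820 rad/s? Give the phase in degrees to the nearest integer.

-60°

∠(j1820) = 90.00°
∠(j1820 + 37) = arctan(1820/37) = 88.84°
∠(j1820 + 1000) = arctan(1820/1000) = 61.21°
∠H(j1820) = 90.00° − (88.84° + 61.21°) = -60.05°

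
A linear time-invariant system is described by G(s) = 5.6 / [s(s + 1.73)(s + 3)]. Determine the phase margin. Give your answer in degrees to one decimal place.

45.3°

Gain crossover: |G(jω)| = 1 at ω ≈ 0.913 rad s⁻¹.
∠G(j0.913) = −90° − arctan(0.913/1.73) − arctan(0.913/3) ≈ -134.75°
PM = 180° + (-134.75°) = 45.25°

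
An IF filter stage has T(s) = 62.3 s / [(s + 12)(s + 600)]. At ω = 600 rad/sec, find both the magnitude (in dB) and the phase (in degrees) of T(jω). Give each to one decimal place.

|j600| = 600
|j600 + 12| = √(600² + 12²) = 600.1
|j600 + 600| = √(600² + 600²) = 848.5
|T(j600)| = 62.3 × 600 / (600.1 × 848.5) = 0.073407
20 log₁₀(0.073407) = -22.69 dB
∠(j600) = 90.00°
∠(j600 + 12) = arctan(600/12) = 88.85°
∠(j600 + 600) = arctan(600/600) = 45.00°
∠T(j600) = 90.00° − (88.85° + 45.00°) = -43.85°

|T| = -22.7 dB, ∠T = -43.9°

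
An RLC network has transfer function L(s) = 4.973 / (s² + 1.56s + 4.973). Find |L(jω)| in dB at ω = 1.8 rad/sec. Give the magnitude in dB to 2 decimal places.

|(j1.8)² + 1.56(j1.8) + 4.973| = |1.733 + j2.808| = 3.3
|L(j1.8)| = 4.973 / 3.3 = 1.5071
20 log₁₀(1.5071) = 3.563 dB

3.56 dB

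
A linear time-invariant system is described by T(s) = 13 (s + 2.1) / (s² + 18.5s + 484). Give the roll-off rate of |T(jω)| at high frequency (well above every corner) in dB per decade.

-20 dB/decade

With 1 zero and 2 poles, the high-frequency asymptotic slope is 20 × (1 − 2) = -20 dB/decade.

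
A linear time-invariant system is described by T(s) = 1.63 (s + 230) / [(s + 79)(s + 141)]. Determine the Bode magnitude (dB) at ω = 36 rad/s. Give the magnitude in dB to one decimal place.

|j36 + 230| = √(36² + 230²) = 232.8
|j36 + 79| = √(36² + 79²) = 86.82
|j36 + 141| = √(36² + 141²) = 145.5
|T(j36)| = 1.63 × 232.8 / (86.82 × 145.5) = 0.030036
20 log₁₀(0.030036) = -30.45 dB

-30.4 dB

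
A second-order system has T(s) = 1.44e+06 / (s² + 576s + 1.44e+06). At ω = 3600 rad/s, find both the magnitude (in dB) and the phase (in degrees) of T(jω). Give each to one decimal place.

|(j3600)² + 576(j3600) + 1.44e+06| = |-1.152e+07 + j2.0736e+06| = 1.171e+07
|T(j3600)| = 1.44e+06 / 1.171e+07 = 0.12302
20 log₁₀(0.12302) = -18.20 dB
∠[(j3600)² + 576(j3600) + 1.44e+06] = ∠[-1.152e+07 + j2.0736e+06] = 169.80°
∠T(j3600) = −169.80° = -169.80°

|T| = -18.2 dB, ∠T = -169.8 deg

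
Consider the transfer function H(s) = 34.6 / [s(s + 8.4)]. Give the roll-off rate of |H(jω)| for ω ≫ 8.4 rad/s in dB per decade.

-40 dB/decade

With 0 zeros and 2 poles, the high-frequency asymptotic slope is 20 × (0 − 2) = -40 dB/decade.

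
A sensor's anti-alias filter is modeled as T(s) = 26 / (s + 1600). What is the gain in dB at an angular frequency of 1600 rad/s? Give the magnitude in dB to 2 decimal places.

|j1600 + 1600| = √(1600² + 1600²) = 2263
|T(j1600)| = 26 / 2263 = 0.01149
20 log₁₀(0.01149) = -38.793 dB

-38.79 dB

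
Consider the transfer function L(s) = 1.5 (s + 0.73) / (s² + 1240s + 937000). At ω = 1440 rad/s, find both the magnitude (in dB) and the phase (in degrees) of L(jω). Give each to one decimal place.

|L| = -59.8 dB, ∠L = -32.5 deg

|j1440 + 0.73| = √(1440² + 0.73²) = 1440
|(j1440)² + 1240(j1440) + 937000| = |-1.1366e+06 + j1.7856e+06| = 2.117e+06
|L(j1440)| = 1.5 × 1440 / 2.117e+06 = 0.0010205
20 log₁₀(0.0010205) = -59.82 dB
∠(j1440 + 0.73) = arctan(1440/0.73) = 89.97°
∠[(j1440)² + 1240(j1440) + 937000] = ∠[-1.1366e+06 + j1.7856e+06] = 122.48°
∠L(j1440) = 89.97° − 122.48° = -32.51°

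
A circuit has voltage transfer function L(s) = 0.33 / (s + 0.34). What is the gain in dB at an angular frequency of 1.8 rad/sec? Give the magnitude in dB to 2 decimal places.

|j1.8 + 0.34| = √(1.8² + 0.34²) = 1.832
|L(j1.8)| = 0.33 / 1.832 = 0.18015
20 log₁₀(0.18015) = -14.887 dB

-14.89 dB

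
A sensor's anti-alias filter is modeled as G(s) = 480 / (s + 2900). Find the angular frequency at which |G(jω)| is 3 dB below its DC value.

For a single-pole low-pass, the −3 dB point is at the pole: ω = 2900 rad/s.

2900 rad/s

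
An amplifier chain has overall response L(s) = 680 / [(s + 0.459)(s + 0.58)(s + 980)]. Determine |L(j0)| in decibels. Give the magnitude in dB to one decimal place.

8.3 dB

L(0) = 680 / (0.459 × 0.58 × 980) = 2.6064
20 log₁₀(2.6064) = 8.32 dB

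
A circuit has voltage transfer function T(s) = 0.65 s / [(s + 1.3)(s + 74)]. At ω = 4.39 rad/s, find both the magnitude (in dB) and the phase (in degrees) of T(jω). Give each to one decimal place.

|T| = -41.5 dB, ∠T = 13.1°

|j4.39| = 4.39
|j4.39 + 1.3| = √(4.39² + 1.3²) = 4.578
|j4.39 + 74| = √(4.39² + 74²) = 74.13
|T(j4.39)| = 0.65 × 4.39 / (4.578 × 74.13) = 0.0084075
20 log₁₀(0.0084075) = -41.51 dB
∠(j4.39) = 90.00°
∠(j4.39 + 1.3) = arctan(4.39/1.3) = 73.50°
∠(j4.39 + 74) = arctan(4.39/74) = 3.40°
∠T(j4.39) = 90.00° − (73.50° + 3.40°) = 13.10°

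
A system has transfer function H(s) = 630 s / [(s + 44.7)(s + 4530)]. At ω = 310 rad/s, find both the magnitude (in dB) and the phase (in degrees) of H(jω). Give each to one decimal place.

|j310| = 310
|j310 + 44.7| = √(310² + 44.7²) = 313.2
|j310 + 4530| = √(310² + 4530²) = 4541
|H(j310)| = 630 × 310 / (313.2 × 4541) = 0.13733
20 log₁₀(0.13733) = -17.24 dB
∠(j310) = 90.00°
∠(j310 + 44.7) = arctan(310/44.7) = 81.79°
∠(j310 + 4530) = arctan(310/4530) = 3.91°
∠H(j310) = 90.00° − (81.79° + 3.91°) = 4.29°

|H| = -17.2 dB, ∠H = 4.3°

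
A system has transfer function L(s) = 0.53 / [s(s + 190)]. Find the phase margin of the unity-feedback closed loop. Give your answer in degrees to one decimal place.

Gain crossover: |L(jω)| = 1 at ω ≈ 0.00279 rad/s.
∠L(j0.00279) = −90° − arctan(0.00279/190) ≈ -90.00°
PM = 180° + (-90.00°) = 90.00°

90.0°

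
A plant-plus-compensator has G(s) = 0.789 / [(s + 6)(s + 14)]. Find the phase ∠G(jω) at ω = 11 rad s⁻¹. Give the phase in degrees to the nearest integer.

-100°

∠(j11 + 6) = arctan(11/6) = 61.39°
∠(j11 + 14) = arctan(11/14) = 38.16°
∠G(j11) = − (61.39° + 38.16°) = -99.55°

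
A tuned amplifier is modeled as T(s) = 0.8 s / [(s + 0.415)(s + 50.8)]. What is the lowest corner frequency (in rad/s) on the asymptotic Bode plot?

0.415 rad/s

Break frequencies occur at each pole and zero magnitude: 0.415 rad/s, 50.8 rad/s.
The lowest is 0.415 rad/s.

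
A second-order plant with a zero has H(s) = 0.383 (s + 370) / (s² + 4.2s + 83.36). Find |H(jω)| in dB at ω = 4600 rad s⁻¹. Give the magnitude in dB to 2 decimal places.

|j4600 + 370| = √(4600² + 370²) = 4615
|(j4600)² + 4.2(j4600) + 83.36| = |-2.116e+07 + j19320| = 2.116e+07
|H(j4600)| = 0.383 × 4615 / 2.116e+07 = 8.353e-05
20 log₁₀(8.353e-05) = -81.563 dB

-81.56 dB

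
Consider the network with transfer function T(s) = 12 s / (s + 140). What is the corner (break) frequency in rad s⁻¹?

140 rad s⁻¹

The single real pole at s = −140 gives a corner at ω = 140 rad s⁻¹.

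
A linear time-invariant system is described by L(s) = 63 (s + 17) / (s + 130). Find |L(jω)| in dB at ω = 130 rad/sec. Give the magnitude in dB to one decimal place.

|j130 + 17| = √(130² + 17²) = 131.1
|j130 + 130| = √(130² + 130²) = 183.8
|L(j130)| = 63 × 131.1 / 183.8 = 44.927
20 log₁₀(44.927) = 33.05 dB

33.1 dB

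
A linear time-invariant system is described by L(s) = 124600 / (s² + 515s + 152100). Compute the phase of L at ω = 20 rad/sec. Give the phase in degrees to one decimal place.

∠[(j20)² + 515(j20) + 152100] = ∠[1.517e+05 + j10300] = 3.88°
∠L(j20) = −3.88° = -3.88°

-3.9°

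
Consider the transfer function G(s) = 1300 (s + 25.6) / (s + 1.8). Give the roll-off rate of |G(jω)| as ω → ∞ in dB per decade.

0 dB/decade

With 1 zero and 1 pole, the high-frequency asymptotic slope is 20 × (1 − 1) = 0 dB/decade.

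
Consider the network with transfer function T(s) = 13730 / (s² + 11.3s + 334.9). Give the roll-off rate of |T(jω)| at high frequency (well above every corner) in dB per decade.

-40 dB/decade

With 0 zeros and 2 poles, the high-frequency asymptotic slope is 20 × (0 − 2) = -40 dB/decade.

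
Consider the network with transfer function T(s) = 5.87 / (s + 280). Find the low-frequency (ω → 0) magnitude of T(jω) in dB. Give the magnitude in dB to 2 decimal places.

-33.57 dB

T(0) = 5.87 / 280 = 0.020964
20 log₁₀(0.020964) = -33.570 dB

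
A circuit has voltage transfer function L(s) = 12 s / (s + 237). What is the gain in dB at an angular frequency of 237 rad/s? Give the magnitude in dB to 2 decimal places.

|j237| = 237
|j237 + 237| = √(237² + 237²) = 335.2
|L(j237)| = 12 × 237 / 335.2 = 8.4853
20 log₁₀(8.4853) = 18.573 dB

18.57 dB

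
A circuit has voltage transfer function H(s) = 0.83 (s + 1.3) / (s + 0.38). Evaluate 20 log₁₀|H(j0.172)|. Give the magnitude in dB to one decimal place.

|j0.172 + 1.3| = √(0.172² + 1.3²) = 1.311
|j0.172 + 0.38| = √(0.172² + 0.38²) = 0.4171
|H(j0.172)| = 0.83 × 1.311 / 0.4171 = 2.6094
20 log₁₀(2.6094) = 8.33 dB

8.3 dB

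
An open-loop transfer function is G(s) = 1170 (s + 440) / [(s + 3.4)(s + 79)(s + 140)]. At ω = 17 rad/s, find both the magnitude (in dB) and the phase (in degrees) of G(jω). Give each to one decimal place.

|j17 + 440| = √(17² + 440²) = 440.3
|j17 + 3.4| = √(17² + 3.4²) = 17.34
|j17 + 79| = √(17² + 79²) = 80.81
|j17 + 140| = √(17² + 140²) = 141
|G(j17)| = 1170 × 440.3 / (17.34 × 80.81 × 141) = 2.6076
20 log₁₀(2.6076) = 8.32 dB
∠(j17 + 440) = arctan(17/440) = 2.21°
∠(j17 + 3.4) = arctan(17/3.4) = 78.69°
∠(j17 + 79) = arctan(17/79) = 12.14°
∠(j17 + 140) = arctan(17/140) = 6.92°
∠G(j17) = 2.21° − (78.69° + 12.14° + 6.92°) = -95.55°

|G| = 8.3 dB, ∠G = -95.5°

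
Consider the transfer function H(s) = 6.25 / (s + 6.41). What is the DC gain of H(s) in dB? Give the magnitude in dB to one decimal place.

H(0) = 6.25 / 6.41 = 0.97504
20 log₁₀(0.97504) = -0.22 dB

-0.2 dB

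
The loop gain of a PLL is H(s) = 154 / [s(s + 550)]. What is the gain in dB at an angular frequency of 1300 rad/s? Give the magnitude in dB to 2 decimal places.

-81.52 dB

|j1300 + 550| = √(1300² + 550²) = 1412
|j1300| = 1300
|H(j1300)| = 154 / (1412 × 1300) = 8.3922e-05
20 log₁₀(8.3922e-05) = -81.522 dB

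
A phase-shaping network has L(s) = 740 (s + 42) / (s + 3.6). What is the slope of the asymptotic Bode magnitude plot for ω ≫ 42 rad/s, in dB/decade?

0 dB/decade

With 1 zero and 1 pole, the high-frequency asymptotic slope is 20 × (1 − 1) = 0 dB/decade.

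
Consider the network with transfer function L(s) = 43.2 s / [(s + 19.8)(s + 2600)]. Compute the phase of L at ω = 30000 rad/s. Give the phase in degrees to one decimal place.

-85.0°

∠(j30000) = 90.00°
∠(j30000 + 19.8) = arctan(30000/19.8) = 89.96°
∠(j30000 + 2600) = arctan(30000/2600) = 85.05°
∠L(j30000) = 90.00° − (89.96° + 85.05°) = -85.01°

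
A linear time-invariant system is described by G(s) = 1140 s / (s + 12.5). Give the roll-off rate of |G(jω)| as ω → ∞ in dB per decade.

0 dB/decade

With 1 zero and 1 pole, the high-frequency asymptotic slope is 20 × (1 − 1) = 0 dB/decade.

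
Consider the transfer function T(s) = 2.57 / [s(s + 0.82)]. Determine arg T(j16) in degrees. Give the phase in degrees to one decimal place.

∠(j16 + 0.82) = arctan(16/0.82) = 87.07°
∠(j16) = 90.00°
∠T(j16) = − (87.07° + 90.00°) = -177.07°

-177.1°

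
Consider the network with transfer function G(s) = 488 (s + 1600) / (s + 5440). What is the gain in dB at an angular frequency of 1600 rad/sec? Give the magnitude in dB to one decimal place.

45.8 dB

|j1600 + 1600| = √(1600² + 1600²) = 2263
|j1600 + 5440| = √(1600² + 5440²) = 5670
|G(j1600)| = 488 × 2263 / 5670 = 194.73
20 log₁₀(194.73) = 45.79 dB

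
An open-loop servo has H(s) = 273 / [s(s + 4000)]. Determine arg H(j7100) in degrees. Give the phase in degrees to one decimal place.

-150.6°

∠(j7100 + 4000) = arctan(7100/4000) = 60.60°
∠(j7100) = 90.00°
∠H(j7100) = − (60.60° + 90.00°) = -150.60°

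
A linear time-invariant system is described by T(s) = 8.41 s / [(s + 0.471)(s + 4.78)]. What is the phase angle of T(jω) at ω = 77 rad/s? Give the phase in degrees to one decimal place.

∠(j77) = 90.00°
∠(j77 + 0.471) = arctan(77/0.471) = 89.65°
∠(j77 + 4.78) = arctan(77/4.78) = 86.45°
∠T(j77) = 90.00° − (89.65° + 86.45°) = -86.10°

-86.1°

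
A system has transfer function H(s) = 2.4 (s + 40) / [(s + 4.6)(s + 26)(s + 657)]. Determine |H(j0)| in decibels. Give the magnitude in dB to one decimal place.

H(0) = 2.4 × 40 / (4.6 × 26 × 657) = 0.0012217
20 log₁₀(0.0012217) = -58.26 dB

-58.3 dB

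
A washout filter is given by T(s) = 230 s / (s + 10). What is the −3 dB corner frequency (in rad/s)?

For a single-pole high-pass, the −3 dB point is at the pole: ω = 10 rad/s.

10 rad/s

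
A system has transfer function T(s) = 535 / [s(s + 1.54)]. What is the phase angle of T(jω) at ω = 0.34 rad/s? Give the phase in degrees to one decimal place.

∠(j0.34 + 1.54) = arctan(0.34/1.54) = 12.45°
∠(j0.34) = 90.00°
∠T(j0.34) = − (12.45° + 90.00°) = -102.45°

-102.4°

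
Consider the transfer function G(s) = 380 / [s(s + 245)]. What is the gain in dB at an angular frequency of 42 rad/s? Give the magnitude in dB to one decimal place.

-28.8 dB

|j42 + 245| = √(42² + 245²) = 248.6
|j42| = 42
|G(j42)| = 380 / (248.6 × 42) = 0.036398
20 log₁₀(0.036398) = -28.78 dB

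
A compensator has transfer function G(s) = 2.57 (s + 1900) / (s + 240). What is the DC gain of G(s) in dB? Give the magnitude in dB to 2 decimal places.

G(0) = 2.57 × 1900 / 240 = 20.346
20 log₁₀(20.346) = 26.170 dB

26.17 dB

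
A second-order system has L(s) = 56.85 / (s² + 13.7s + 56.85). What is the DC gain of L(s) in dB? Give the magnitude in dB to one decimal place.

0.0 dB

L(0) = 56.85 / 56.85 = 1
20 log₁₀(1) = 0.00 dB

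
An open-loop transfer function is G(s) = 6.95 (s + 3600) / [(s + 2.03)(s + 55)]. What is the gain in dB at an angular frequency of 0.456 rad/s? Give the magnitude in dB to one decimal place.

46.8 dB

|j0.456 + 3600| = √(0.456² + 3600²) = 3600
|j0.456 + 2.03| = √(0.456² + 2.03²) = 2.081
|j0.456 + 55| = √(0.456² + 55²) = 55
|G(j0.456)| = 6.95 × 3600 / (2.081 × 55) = 218.64
20 log₁₀(218.64) = 46.79 dB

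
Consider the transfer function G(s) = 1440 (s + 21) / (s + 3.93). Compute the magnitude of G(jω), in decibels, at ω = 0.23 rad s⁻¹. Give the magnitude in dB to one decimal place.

77.7 dB

|j0.23 + 21| = √(0.23² + 21²) = 21
|j0.23 + 3.93| = √(0.23² + 3.93²) = 3.937
|G(j0.23)| = 1440 × 21 / 3.937 = 7682
20 log₁₀(7682) = 77.71 dB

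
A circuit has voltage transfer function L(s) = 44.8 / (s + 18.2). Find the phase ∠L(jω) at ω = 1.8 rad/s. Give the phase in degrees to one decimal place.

-5.6°

∠(j1.8 + 18.2) = arctan(1.8/18.2) = 5.65°
∠L(j1.8) = −5.65° = -5.65°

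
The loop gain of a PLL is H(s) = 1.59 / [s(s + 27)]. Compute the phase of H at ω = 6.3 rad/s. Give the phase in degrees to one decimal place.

∠(j6.3 + 27) = arctan(6.3/27) = 13.13°
∠(j6.3) = 90.00°
∠H(j6.3) = − (13.13° + 90.00°) = -103.13°

-103.1°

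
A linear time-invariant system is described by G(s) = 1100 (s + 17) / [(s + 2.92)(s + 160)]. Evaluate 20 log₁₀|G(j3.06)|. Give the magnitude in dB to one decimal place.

29.0 dB

|j3.06 + 17| = √(3.06² + 17²) = 17.27
|j3.06 + 2.92| = √(3.06² + 2.92²) = 4.23
|j3.06 + 160| = √(3.06² + 160²) = 160
|G(j3.06)| = 1100 × 17.27 / (4.23 × 160) = 28.071
20 log₁₀(28.071) = 28.97 dB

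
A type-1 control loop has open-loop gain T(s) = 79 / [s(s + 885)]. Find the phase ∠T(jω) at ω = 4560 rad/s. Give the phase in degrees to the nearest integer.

-169°

∠(j4560 + 885) = arctan(4560/885) = 79.02°
∠(j4560) = 90.00°
∠T(j4560) = − (79.02° + 90.00°) = -169.02°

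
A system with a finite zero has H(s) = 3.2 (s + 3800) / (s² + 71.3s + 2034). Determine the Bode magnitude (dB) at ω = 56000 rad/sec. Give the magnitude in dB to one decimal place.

-84.8 dB

|j56000 + 3800| = √(56000² + 3800²) = 5.613e+04
|(j56000)² + 71.3(j56000) + 2034| = |-3.136e+09 + j3.9928e+06| = 3.136e+09
|H(j56000)| = 3.2 × 5.613e+04 / 3.136e+09 = 5.7274e-05
20 log₁₀(5.7274e-05) = -84.84 dB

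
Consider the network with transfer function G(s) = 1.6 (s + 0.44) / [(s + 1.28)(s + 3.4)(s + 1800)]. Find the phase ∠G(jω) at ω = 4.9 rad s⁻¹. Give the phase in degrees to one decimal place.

∠(j4.9 + 0.44) = arctan(4.9/0.44) = 84.87°
∠(j4.9 + 1.28) = arctan(4.9/1.28) = 75.36°
∠(j4.9 + 3.4) = arctan(4.9/3.4) = 55.24°
∠(j4.9 + 1800) = arctan(4.9/1800) = 0.16°
∠G(j4.9) = 84.87° − (75.36° + 55.24° + 0.16°) = -45.89°

-45.9°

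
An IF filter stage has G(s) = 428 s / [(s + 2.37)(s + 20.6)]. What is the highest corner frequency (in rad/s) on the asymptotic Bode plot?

20.6 rad/s

Break frequencies occur at each pole and zero magnitude: 2.37 rad/s, 20.6 rad/s.
The highest is 20.6 rad/s.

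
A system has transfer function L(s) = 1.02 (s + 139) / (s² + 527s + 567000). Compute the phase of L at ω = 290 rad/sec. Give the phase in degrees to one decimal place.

∠(j290 + 139) = arctan(290/139) = 64.39°
∠[(j290)² + 527(j290) + 567000] = ∠[4.829e+05 + j1.5283e+05] = 17.56°
∠L(j290) = 64.39° − 17.56° = 46.83°

46.8°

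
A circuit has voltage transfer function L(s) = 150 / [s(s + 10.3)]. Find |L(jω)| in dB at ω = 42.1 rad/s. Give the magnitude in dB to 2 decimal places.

-21.70 dB

|j42.1 + 10.3| = √(42.1² + 10.3²) = 43.34
|j42.1| = 42.1
|L(j42.1)| = 150 / (43.34 × 42.1) = 0.082206
20 log₁₀(0.082206) = -21.702 dB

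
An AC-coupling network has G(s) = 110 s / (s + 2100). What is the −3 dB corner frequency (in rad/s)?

2100 rad/s

For a single-pole high-pass, the −3 dB point is at the pole: ω = 2100 rad/s.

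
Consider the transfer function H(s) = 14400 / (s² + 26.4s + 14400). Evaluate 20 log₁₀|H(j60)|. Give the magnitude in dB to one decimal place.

|(j60)² + 26.4(j60) + 14400| = |10800 + j1584| = 1.092e+04
|H(j60)| = 14400 / 1.092e+04 = 1.3192
20 log₁₀(1.3192) = 2.41 dB

2.4 dB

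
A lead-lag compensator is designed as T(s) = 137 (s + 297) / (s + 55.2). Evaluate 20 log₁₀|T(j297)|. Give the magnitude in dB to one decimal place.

|j297 + 297| = √(297² + 297²) = 420
|j297 + 55.2| = √(297² + 55.2²) = 302.1
|T(j297)| = 137 × 420 / 302.1 = 190.49
20 log₁₀(190.49) = 45.60 dB

45.6 dB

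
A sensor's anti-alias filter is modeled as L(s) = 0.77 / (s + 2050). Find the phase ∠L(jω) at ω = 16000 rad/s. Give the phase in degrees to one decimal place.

∠(j16000 + 2050) = arctan(16000/2050) = 82.70°
∠L(j16000) = −82.70° = -82.70°

-82.7°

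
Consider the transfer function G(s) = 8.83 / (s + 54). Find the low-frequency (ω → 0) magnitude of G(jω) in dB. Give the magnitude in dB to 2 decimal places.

G(0) = 8.83 / 54 = 0.16352
20 log₁₀(0.16352) = -15.729 dB

-15.73 dB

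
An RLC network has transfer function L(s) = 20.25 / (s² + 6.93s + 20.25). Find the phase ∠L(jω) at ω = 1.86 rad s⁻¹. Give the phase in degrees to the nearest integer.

∠[(j1.86)² + 6.93(j1.86) + 20.25] = ∠[16.79 + j12.89] = 37.51°
∠L(j1.86) = −37.51° = -37.51°

-38°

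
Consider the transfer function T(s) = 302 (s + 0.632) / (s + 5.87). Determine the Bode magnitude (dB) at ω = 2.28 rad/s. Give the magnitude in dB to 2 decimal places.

|j2.28 + 0.632| = √(2.28² + 0.632²) = 2.366
|j2.28 + 5.87| = √(2.28² + 5.87²) = 6.297
|T(j2.28)| = 302 × 2.366 / 6.297 = 113.47
20 log₁₀(113.47) = 41.097 dB

41.10 dB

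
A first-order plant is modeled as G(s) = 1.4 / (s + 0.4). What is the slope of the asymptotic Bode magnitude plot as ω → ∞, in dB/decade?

-20 dB/decade

With 0 zeros and 1 pole, the high-frequency asymptotic slope is 20 × (0 − 1) = -20 dB/decade.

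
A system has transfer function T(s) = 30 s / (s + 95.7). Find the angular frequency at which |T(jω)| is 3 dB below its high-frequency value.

95.7 rad/sec

For a single-pole high-pass, the −3 dB point is at the pole: ω = 95.7 rad/sec.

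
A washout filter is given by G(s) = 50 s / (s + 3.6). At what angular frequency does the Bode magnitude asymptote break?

The single real pole at s = −3.6 gives a corner at ω = 3.6 rad s⁻¹.

3.6 rad s⁻¹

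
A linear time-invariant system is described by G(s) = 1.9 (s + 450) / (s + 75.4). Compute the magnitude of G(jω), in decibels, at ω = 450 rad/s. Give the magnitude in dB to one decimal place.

8.5 dB

|j450 + 450| = √(450² + 450²) = 636.4
|j450 + 75.4| = √(450² + 75.4²) = 456.3
|G(j450)| = 1.9 × 636.4 / 456.3 = 2.6501
20 log₁₀(2.6501) = 8.47 dB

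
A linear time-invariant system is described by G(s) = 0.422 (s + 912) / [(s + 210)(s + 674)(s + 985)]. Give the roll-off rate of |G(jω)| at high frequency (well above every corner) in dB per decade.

-40 dB/decade

With 1 zero and 3 poles, the high-frequency asymptotic slope is 20 × (1 − 3) = -40 dB/decade.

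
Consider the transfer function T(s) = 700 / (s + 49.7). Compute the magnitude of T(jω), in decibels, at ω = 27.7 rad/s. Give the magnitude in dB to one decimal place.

21.8 dB

|j27.7 + 49.7| = √(27.7² + 49.7²) = 56.9
|T(j27.7)| = 700 / 56.9 = 12.303
20 log₁₀(12.303) = 21.80 dB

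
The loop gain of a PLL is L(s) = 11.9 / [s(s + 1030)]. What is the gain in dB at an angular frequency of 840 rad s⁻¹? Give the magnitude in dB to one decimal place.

-99.4 dB

|j840 + 1030| = √(840² + 1030²) = 1329
|j840| = 840
|L(j840)| = 11.9 / (1329 × 840) = 1.0659e-05
20 log₁₀(1.0659e-05) = -99.45 dB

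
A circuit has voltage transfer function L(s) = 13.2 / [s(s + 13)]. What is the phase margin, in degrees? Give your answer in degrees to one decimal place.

85.5°

Gain crossover: |L(jω)| = 1 at ω ≈ 1.01 rad s⁻¹.
∠L(j1.01) = −90° − arctan(1.01/13) ≈ -94.45°
PM = 180° + (-94.45°) = 85.55°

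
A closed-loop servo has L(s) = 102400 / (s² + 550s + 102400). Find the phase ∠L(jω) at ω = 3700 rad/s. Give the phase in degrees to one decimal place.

-171.5°

∠[(j3700)² + 550(j3700) + 102400] = ∠[-1.3588e+07 + j2.035e+06] = 171.48°
∠L(j3700) = −171.48° = -171.48°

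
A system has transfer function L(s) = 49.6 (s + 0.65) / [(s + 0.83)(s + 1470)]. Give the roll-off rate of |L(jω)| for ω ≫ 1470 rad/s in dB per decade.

With 1 zero and 2 poles, the high-frequency asymptotic slope is 20 × (1 − 2) = -20 dB/decade.

-20 dB/decade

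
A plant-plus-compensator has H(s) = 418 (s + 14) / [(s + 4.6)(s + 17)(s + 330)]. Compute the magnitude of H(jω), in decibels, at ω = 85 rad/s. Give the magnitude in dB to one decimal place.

|j85 + 14| = √(85² + 14²) = 86.15
|j85 + 4.6| = √(85² + 4.6²) = 85.12
|j85 + 17| = √(85² + 17²) = 86.68
|j85 + 330| = √(85² + 330²) = 340.8
|H(j85)| = 418 × 86.15 / (85.12 × 86.68 × 340.8) = 0.01432
20 log₁₀(0.01432) = -36.88 dB

-36.9 dB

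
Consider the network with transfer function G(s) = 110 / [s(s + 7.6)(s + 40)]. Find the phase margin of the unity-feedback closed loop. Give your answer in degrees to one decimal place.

Gain crossover: |G(jω)| = 1 at ω ≈ 0.361 rad/s.
∠G(j0.361) = −90° − arctan(0.361/7.6) − arctan(0.361/40) ≈ -93.24°
PM = 180° + (-93.24°) = 86.76°

86.8°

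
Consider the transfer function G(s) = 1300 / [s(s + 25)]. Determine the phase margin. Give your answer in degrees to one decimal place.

38.0 deg

Gain crossover: |G(jω)| = 1 at ω ≈ 32 rad s⁻¹.
∠G(j32) = −90° − arctan(32/25) ≈ -142.01°
PM = 180° + (-142.01°) = 37.99°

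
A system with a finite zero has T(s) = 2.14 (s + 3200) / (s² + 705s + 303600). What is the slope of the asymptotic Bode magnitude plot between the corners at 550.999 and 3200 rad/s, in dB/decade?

In this band the factors already past their corner are: complex pole pair at ωₙ ≈ 551; net slope = -40 dB/decade.

-40 dB/decade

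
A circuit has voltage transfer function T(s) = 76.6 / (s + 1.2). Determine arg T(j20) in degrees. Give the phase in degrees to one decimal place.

∠(j20 + 1.2) = arctan(20/1.2) = 86.57°
∠T(j20) = −86.57° = -86.57°

-86.6°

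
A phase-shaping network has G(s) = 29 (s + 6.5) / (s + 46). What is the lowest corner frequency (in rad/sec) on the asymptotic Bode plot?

6.5 rad/sec

Break frequencies occur at each pole and zero magnitude: 6.5 rad/sec, 46 rad/sec.
The lowest is 6.5 rad/sec.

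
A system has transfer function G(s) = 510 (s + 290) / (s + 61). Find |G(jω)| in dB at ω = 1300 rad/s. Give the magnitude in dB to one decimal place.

|j1300 + 290| = √(1300² + 290²) = 1332
|j1300 + 61| = √(1300² + 61²) = 1301
|G(j1300)| = 510 × 1332 / 1301 = 521.96
20 log₁₀(521.96) = 54.35 dB

54.4 dB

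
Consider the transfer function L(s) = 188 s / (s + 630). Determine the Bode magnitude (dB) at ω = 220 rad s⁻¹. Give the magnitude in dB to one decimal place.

|j220| = 220
|j220 + 630| = √(220² + 630²) = 667.3
|L(j220)| = 188 × 220 / 667.3 = 61.98
20 log₁₀(61.98) = 35.85 dB

35.8 dB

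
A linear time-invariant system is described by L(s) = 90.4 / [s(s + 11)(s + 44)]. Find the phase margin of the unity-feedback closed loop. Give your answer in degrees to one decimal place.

88.8 deg

Gain crossover: |L(jω)| = 1 at ω ≈ 0.187 rad/s.
∠L(j0.187) = −90° − arctan(0.187/11) − arctan(0.187/44) ≈ -91.22°
PM = 180° + (-91.22°) = 88.78°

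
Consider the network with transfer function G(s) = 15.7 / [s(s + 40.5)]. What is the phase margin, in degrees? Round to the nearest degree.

Gain crossover: |G(jω)| = 1 at ω ≈ 0.388 rad s⁻¹.
∠G(j0.388) = −90° − arctan(0.388/40.5) ≈ -90.55°
PM = 180° + (-90.55°) = 89.45°

89 deg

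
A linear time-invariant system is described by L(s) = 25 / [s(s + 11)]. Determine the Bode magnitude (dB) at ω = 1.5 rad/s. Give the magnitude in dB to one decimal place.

3.5 dB

|j1.5 + 11| = √(1.5² + 11²) = 11.1
|j1.5| = 1.5
|L(j1.5)| = 25 / (11.1 × 1.5) = 1.5013
20 log₁₀(1.5013) = 3.53 dB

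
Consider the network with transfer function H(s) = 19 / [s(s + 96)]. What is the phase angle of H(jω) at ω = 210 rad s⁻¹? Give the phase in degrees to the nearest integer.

-155 deg

∠(j210 + 96) = arctan(210/96) = 65.43°
∠(j210) = 90.00°
∠H(j210) = − (65.43° + 90.00°) = -155.43°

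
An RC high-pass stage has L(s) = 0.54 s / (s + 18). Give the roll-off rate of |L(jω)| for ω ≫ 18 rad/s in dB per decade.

0 dB/decade

With 1 zero and 1 pole, the high-frequency asymptotic slope is 20 × (1 − 1) = 0 dB/decade.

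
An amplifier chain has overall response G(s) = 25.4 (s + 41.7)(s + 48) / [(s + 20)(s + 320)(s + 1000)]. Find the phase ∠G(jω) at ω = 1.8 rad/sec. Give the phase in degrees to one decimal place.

∠(j1.8 + 41.7) = arctan(1.8/41.7) = 2.47°
∠(j1.8 + 48) = arctan(1.8/48) = 2.15°
∠(j1.8 + 20) = arctan(1.8/20) = 5.14°
∠(j1.8 + 320) = arctan(1.8/320) = 0.32°
∠(j1.8 + 1000) = arctan(1.8/1000) = 0.10°
∠G(j1.8) = 2.47° + 2.15° − (5.14° + 0.32° + 0.10°) = -0.95°

-0.9 deg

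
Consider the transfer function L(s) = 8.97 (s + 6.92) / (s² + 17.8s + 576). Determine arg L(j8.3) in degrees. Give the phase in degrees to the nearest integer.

34°

∠(j8.3 + 6.92) = arctan(8.3/6.92) = 50.18°
∠[(j8.3)² + 17.8(j8.3) + 576] = ∠[507.11 + j147.74] = 16.24°
∠L(j8.3) = 50.18° − 16.24° = 33.94°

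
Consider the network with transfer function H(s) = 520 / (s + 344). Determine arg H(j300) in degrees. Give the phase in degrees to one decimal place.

∠(j300 + 344) = arctan(300/344) = 41.09°
∠H(j300) = −41.09° = -41.09°

-41.1°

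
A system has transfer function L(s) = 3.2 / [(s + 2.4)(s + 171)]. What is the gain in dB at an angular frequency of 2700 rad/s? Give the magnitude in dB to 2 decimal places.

-127.17 dB

|j2700 + 2.4| = √(2700² + 2.4²) = 2700
|j2700 + 171| = √(2700² + 171²) = 2705
|L(j2700)| = 3.2 / (2700 × 2705) = 4.3808e-07
20 log₁₀(4.3808e-07) = -127.169 dB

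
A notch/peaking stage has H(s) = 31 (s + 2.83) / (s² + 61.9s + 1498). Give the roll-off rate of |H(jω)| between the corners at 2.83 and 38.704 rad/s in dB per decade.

In this band the factors already past their corner are: zero at 2.83; net slope = 20 dB/decade.

20 dB/decade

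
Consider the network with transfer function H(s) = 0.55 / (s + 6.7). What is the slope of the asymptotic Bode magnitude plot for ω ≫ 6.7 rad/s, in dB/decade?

-20 dB/decade

With 0 zeros and 1 pole, the high-frequency asymptotic slope is 20 × (0 − 1) = -20 dB/decade.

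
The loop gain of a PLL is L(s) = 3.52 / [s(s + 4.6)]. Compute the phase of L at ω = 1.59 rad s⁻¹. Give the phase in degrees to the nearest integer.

-109°

∠(j1.59 + 4.6) = arctan(1.59/4.6) = 19.07°
∠(j1.59) = 90.00°
∠L(j1.59) = − (19.07° + 90.00°) = -109.07°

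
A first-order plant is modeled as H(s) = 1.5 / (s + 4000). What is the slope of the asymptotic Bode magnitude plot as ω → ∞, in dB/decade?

-20 dB/decade

With 0 zeros and 1 pole, the high-frequency asymptotic slope is 20 × (0 − 1) = -20 dB/decade.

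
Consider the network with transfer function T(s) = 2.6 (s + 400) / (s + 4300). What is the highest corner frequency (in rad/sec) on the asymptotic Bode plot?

Break frequencies occur at each pole and zero magnitude: 400 rad/sec, 4300 rad/sec.
The highest is 4300 rad/sec.

4300 rad/sec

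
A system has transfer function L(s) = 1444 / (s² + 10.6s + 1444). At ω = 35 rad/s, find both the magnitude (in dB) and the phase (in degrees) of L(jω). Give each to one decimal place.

|(j35)² + 10.6(j35) + 1444| = |219 + j371| = 430.8
|L(j35)| = 1444 / 430.8 = 3.3518
20 log₁₀(3.3518) = 10.51 dB
∠[(j35)² + 10.6(j35) + 1444] = ∠[219 + j371] = 59.45°
∠L(j35) = −59.45° = -59.45°

|L| = 10.5 dB, ∠L = -59.4°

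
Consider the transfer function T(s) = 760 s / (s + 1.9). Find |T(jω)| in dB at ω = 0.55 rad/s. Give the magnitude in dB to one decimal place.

46.5 dB

|j0.55| = 0.55
|j0.55 + 1.9| = √(0.55² + 1.9²) = 1.978
|T(j0.55)| = 760 × 0.55 / 1.978 = 211.32
20 log₁₀(211.32) = 46.50 dB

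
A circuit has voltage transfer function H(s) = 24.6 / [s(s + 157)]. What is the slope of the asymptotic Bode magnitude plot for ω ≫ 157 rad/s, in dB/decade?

-40 dB/decade

With 0 zeros and 2 poles, the high-frequency asymptotic slope is 20 × (0 − 2) = -40 dB/decade.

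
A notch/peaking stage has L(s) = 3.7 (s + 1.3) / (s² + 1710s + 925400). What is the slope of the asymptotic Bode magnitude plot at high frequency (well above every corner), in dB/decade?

With 1 zero and 2 poles, the high-frequency asymptotic slope is 20 × (1 − 2) = -20 dB/decade.

-20 dB/decade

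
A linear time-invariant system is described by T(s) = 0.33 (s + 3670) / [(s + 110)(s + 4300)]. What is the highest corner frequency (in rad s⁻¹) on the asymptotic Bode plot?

Break frequencies occur at each pole and zero magnitude: 110 rad s⁻¹, 3670 rad s⁻¹, 4300 rad s⁻¹.
The highest is 4300 rad s⁻¹.

4300 rad s⁻¹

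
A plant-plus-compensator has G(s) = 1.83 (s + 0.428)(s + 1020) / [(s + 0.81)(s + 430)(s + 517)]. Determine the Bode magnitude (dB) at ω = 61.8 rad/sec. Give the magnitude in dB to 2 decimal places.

-41.65 dB

|j61.8 + 0.428| = √(61.8² + 0.428²) = 61.8
|j61.8 + 1020| = √(61.8² + 1020²) = 1022
|j61.8 + 0.81| = √(61.8² + 0.81²) = 61.81
|j61.8 + 430| = √(61.8² + 430²) = 434.4
|j61.8 + 517| = √(61.8² + 517²) = 520.7
|G(j61.8)| = 1.83 × 61.8 × 1022 / (61.81 × 434.4 × 520.7) = 0.0082669
20 log₁₀(0.0082669) = -41.653 dB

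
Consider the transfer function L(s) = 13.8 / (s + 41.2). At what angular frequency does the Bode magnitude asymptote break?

41.2 rad/s

The single real pole at s = −41.2 gives a corner at ω = 41.2 rad/s.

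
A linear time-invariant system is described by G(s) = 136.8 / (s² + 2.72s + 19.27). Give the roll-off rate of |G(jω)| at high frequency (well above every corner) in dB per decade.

With 0 zeros and 2 poles, the high-frequency asymptotic slope is 20 × (0 − 2) = -40 dB/decade.

-40 dB/decade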